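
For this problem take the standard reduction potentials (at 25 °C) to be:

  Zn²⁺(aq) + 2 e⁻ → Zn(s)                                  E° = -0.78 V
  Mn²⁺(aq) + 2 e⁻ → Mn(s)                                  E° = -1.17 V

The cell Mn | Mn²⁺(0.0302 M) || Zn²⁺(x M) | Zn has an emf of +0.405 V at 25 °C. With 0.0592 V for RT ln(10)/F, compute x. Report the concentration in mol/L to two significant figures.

0.097 M

Zn²⁺/Zn is the cathode, Mn²⁺/Mn the anode: E°cell = +0.39 V, n = 2.
Overall reaction: Zn²⁺(aq) + Mn(s) → Zn(s) + Mn²⁺(aq); Q = [Mn²⁺]^1/[Zn²⁺]^1.
From E = E° − (0.0592/n) log Q: log Q = (E° − E)·n/0.0592 = (+0.39 − (+0.405))·2/0.0592 = -0.5068.
So 1·log[Zn²⁺] = 1·log(0.0302) − log Q = -1.5200 − (-0.5068) = -1.0132; [Zn²⁺] = 10^(-1.0132) ≈ 0.097 M.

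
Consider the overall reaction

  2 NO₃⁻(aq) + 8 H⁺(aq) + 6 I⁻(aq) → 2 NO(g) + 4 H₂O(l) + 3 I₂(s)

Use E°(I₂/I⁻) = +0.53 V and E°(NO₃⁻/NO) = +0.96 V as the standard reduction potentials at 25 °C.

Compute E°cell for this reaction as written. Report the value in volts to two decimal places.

The NO₃⁻/NO couple has the higher reduction potential, so it is the cathode; I₂/I⁻ is oxidised at the anode.
E°cell = E°(cathode) − E°(anode) = (+0.96) − (+0.53) = +0.43 V.

+0.43 V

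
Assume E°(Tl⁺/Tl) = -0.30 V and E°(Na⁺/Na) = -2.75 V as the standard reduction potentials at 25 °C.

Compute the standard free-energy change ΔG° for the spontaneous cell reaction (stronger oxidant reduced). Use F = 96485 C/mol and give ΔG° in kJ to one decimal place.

Tl⁺/Tl (E° = -0.30 V) is the cathode; Na⁺/Na (E° = -2.75 V) is the anode, so E°cell = +2.45 V.
Balancing electrons gives n = 1 (lcm of 1 and 1).
ΔG° = −nFE° = −(1)(96485)(+2.45) = -236,388 J = -236.4 kJ.

-236.4 kJ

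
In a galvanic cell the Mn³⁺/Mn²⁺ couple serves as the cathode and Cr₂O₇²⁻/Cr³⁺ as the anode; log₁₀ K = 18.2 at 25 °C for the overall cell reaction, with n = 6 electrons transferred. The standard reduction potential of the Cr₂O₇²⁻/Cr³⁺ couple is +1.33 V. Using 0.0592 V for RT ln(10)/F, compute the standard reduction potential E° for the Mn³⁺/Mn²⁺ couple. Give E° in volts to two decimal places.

E°cell = (0.0592/n)·log K = (0.0592/6)(18.2) = +0.180 V.
Since Mn³⁺/Mn²⁺ is the cathode and Cr₂O₇²⁻/Cr³⁺ the anode, E°cell = E°(Mn³⁺/Mn²⁺) − E°(Cr₂O₇²⁻/Cr³⁺).
So E°(Mn³⁺/Mn²⁺) = E°cell + E°(Cr₂O₇²⁻/Cr³⁺) = +0.180 + (+1.33) = +1.51 V.

+1.51 V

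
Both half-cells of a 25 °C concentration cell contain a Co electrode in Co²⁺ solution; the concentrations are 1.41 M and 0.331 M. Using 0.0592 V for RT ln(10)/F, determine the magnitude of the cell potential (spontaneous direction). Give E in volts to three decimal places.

For a concentration cell E°cell = 0. The 1.41 M side is the cathode (reduction is favoured where [Co²⁺] is higher).
With n = 2, E = −(0.0592/2) log([Co²⁺]ₐₙ/[Co²⁺]꜀ₐₜ) = −(0.0592/2) log(0.331/1.41) = −(0.0592/2)(-0.629) = +0.019 V.

+0.019 V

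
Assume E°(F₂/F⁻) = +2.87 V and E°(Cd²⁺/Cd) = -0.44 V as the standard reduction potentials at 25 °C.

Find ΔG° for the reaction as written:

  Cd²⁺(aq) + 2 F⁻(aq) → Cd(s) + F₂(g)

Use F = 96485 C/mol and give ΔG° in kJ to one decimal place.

+638.7 kJ

As written, Cd²⁺/Cd is reduced (cathode) and F₂/F⁻ is oxidised (anode), so E°cell = (-0.44) − (+2.87) = -3.31 V.
Balancing electrons gives n = 2.
ΔG° = −nFE° = −(2)(96485)(-3.31) = 638,731 J = +638.7 kJ.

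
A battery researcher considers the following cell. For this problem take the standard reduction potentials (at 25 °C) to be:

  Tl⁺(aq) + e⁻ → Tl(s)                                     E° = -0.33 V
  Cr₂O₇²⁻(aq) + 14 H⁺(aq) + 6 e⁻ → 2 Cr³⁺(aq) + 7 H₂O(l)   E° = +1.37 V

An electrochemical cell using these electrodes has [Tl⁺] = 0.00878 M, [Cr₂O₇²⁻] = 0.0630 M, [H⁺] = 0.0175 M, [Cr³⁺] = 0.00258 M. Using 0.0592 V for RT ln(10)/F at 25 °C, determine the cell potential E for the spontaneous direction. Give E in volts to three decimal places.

Cr₂O₇²⁻/Cr³⁺ is the cathode (higher E°), Tl⁺/Tl the anode: E°cell = +1.37 − (-0.33) = +1.70 V, n = 6.
Overall: Cr₂O₇²⁻(aq) + 14 H⁺(aq) + 6 Tl(s) → 2 Cr³⁺(aq) + 7 H₂O(l) + 6 Tl⁺(aq)
Q = [Cr³⁺]^2·[Tl⁺]^6 / ([Cr₂O₇²⁻]·[H⁺]^14); log Q = 8.282.
E = E° − (0.0592/n) log Q = +1.70 − (0.0592/6)(8.282) = +1.618 V.

+1.618 V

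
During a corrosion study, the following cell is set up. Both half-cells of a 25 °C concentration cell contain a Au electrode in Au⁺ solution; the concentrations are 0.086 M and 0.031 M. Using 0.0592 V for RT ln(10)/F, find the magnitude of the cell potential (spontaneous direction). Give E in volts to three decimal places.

For a concentration cell E°cell = 0. The 0.086 M side is the cathode (reduction is favoured where [Au⁺] is higher).
With n = 1, E = −(0.0592/1) log([Au⁺]ₐₙ/[Au⁺]꜀ₐₜ) = −(0.0592/1) log(0.031/0.086) = −(0.0592/1)(-0.443) = +0.026 V.

+0.026 V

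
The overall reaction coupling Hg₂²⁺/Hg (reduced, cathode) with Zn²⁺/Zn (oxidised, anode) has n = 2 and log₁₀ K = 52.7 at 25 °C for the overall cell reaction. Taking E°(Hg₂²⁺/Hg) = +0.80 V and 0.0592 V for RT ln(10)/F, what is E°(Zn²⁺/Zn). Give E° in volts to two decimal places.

E°cell = (0.0592/n)·log K = (0.0592/2)(52.7) = +1.560 V.
Since Hg₂²⁺/Hg is the cathode and Zn²⁺/Zn the anode, E°cell = E°(Hg₂²⁺/Hg) − E°(Zn²⁺/Zn).
So E°(Zn²⁺/Zn) = E°(Hg₂²⁺/Hg) − E°cell = (+0.80) − (+1.560) = -0.76 V.

-0.76 V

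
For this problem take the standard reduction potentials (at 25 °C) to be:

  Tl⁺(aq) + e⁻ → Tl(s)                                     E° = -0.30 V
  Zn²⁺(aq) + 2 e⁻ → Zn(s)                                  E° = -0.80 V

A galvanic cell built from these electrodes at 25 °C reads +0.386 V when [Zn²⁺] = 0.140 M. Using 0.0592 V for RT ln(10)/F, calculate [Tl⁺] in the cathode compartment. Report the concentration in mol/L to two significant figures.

0.0044 M

Tl⁺/Tl is the cathode, Zn²⁺/Zn the anode: E°cell = +0.50 V, n = 2.
Overall reaction: 2 Tl⁺(aq) + Zn(s) → 2 Tl(s) + Zn²⁺(aq); Q = [Zn²⁺]^1/[Tl⁺]^2.
From E = E° − (0.0592/n) log Q: log Q = (E° − E)·n/0.0592 = (+0.50 − (+0.386))·2/0.0592 = 3.8514.
So 2·log[Tl⁺] = 1·log(0.14) − log Q = -0.8539 − (3.8514) = -4.7053; log[Tl⁺] = -4.7053 / 2 = -2.3527; [Tl⁺] = 10^(-2.3527) ≈ 0.0044 M.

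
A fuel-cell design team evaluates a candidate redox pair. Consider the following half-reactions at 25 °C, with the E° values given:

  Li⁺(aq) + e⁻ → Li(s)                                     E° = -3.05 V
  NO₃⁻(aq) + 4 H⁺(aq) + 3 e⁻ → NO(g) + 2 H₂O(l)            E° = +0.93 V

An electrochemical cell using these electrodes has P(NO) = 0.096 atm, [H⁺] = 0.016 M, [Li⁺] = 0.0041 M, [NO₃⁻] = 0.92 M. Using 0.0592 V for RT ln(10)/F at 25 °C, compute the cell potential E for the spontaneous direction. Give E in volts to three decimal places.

NO₃⁻/NO is the cathode (higher E°), Li⁺/Li the anode: E°cell = +0.93 − (-3.05) = +3.98 V, n = 3.
Overall: NO₃⁻(aq) + 4 H⁺(aq) + 3 Li(s) → NO(g) + 2 H₂O(l) + 3 Li⁺(aq)
Q = P(NO)·[Li⁺]^3 / ([NO₃⁻]·[H⁺]^4); log Q = -0.960.
E = E° − (0.0592/n) log Q = +3.98 − (0.0592/3)(-0.960) = +3.999 V.

+3.999 V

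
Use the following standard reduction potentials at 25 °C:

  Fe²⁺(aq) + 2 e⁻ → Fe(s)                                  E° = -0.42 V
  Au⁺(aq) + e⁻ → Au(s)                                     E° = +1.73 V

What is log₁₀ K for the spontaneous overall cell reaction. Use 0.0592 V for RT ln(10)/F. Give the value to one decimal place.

72.6

Cathode: Au⁺/Au; anode: Fe²⁺/Fe. E°cell = +2.15 V, n = 2.
log K = nE°cell / 0.0592 = (2)(+2.15) / 0.0592 = 72.6.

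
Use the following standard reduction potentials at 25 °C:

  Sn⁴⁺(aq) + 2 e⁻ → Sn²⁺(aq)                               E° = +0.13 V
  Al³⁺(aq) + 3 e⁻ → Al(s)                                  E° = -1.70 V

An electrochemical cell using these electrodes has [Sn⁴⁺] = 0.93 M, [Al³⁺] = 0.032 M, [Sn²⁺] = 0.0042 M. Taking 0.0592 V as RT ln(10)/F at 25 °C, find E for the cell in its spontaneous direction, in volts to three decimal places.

+1.929 V

Sn⁴⁺/Sn²⁺ is the cathode (higher E°), Al³⁺/Al the anode: E°cell = +0.13 − (-1.70) = +1.83 V, n = 6.
Overall: 3 Sn⁴⁺(aq) + 2 Al(s) → 3 Sn²⁺(aq) + 2 Al³⁺(aq)
Q = [Sn²⁺]^3·[Al³⁺]^2 / ([Sn⁴⁺]^3); log Q = -10.025.
E = E° − (0.0592/n) log Q = +1.83 − (0.0592/6)(-10.025) = +1.929 V.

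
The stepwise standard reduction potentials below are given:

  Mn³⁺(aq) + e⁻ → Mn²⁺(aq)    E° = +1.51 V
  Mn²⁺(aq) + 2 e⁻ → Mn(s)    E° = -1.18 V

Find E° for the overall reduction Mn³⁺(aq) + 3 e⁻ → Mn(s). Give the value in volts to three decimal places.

Adding the free-energy changes (−nFE°) of the two steps gives −n₃FE°₃ = −n₁FE°₁ − n₂FE°₂.
E°₃ = (1×+1.51 + 2×-1.18) / 3 = (-0.850) / 3 = -0.283 V.
E° values themselves are not directly additive — weighting by electron count is essential.

-0.283 V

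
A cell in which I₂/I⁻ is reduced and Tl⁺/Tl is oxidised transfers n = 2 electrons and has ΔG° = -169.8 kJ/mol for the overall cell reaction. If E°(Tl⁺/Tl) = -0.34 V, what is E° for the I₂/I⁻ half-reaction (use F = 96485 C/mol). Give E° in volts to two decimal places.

E°cell = −ΔG°/(nF) = −(-169.8×10³)/((2)(96485)) = +0.880 V.
Since I₂/I⁻ is the cathode and Tl⁺/Tl the anode, E°cell = E°(I₂/I⁻) − E°(Tl⁺/Tl).
So E°(I₂/I⁻) = E°cell + E°(Tl⁺/Tl) = +0.880 + (-0.34) = +0.54 V.

+0.54 V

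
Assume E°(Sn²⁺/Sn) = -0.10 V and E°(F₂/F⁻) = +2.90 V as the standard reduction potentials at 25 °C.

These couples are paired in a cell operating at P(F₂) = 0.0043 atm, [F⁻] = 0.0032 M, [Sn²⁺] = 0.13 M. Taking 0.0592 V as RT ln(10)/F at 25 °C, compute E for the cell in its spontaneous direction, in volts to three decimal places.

F₂/F⁻ is the cathode (higher E°), Sn²⁺/Sn the anode: E°cell = +2.90 − (-0.10) = +3.00 V, n = 2.
Overall: F₂(g) + Sn(s) → 2 F⁻(aq) + Sn²⁺(aq)
Q = [F⁻]^2·[Sn²⁺] / (P(F₂)); log Q = -3.509.
E = E° − (0.0592/n) log Q = +3.00 − (0.0592/2)(-3.509) = +3.104 V.

+3.104 V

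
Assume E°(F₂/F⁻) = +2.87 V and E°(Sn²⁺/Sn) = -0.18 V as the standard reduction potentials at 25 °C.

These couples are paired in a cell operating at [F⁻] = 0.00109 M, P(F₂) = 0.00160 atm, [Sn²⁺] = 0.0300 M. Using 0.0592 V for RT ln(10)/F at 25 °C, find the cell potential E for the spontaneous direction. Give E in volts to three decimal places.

+3.188 V

F₂/F⁻ is the cathode (higher E°), Sn²⁺/Sn the anode: E°cell = +2.87 − (-0.18) = +3.05 V, n = 2.
Overall: F₂(g) + Sn(s) → 2 F⁻(aq) + Sn²⁺(aq)
Q = [F⁻]^2·[Sn²⁺] / (P(F₂)); log Q = -4.652.
E = E° − (0.0592/n) log Q = +3.05 − (0.0592/2)(-4.652) = +3.188 V.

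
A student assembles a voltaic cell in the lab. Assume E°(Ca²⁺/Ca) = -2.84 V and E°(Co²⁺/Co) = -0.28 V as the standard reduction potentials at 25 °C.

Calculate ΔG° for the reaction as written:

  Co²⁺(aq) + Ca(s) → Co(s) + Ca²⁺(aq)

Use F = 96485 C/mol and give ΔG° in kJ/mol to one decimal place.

As written, Co²⁺/Co is reduced (cathode) and Ca²⁺/Ca is oxidised (anode), so E°cell = (-0.28) − (-2.84) = +2.56 V.
Balancing electrons gives n = 2.
ΔG° = −nFE° = −(2)(96485)(+2.56) = -494,003 J = -494.0 kJ/mol.

-494.0 kJ/mol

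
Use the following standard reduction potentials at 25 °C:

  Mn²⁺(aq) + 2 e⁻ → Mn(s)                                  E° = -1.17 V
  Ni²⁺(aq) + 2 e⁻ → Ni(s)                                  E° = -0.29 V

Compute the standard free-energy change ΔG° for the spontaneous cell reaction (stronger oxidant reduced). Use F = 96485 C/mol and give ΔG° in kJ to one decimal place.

Ni²⁺/Ni (E° = -0.29 V) is the cathode; Mn²⁺/Mn (E° = -1.17 V) is the anode, so E°cell = +0.88 V.
Balancing electrons gives n = 2 (lcm of 2 and 2).
ΔG° = −nFE° = −(2)(96485)(+0.88) = -169,814 J = -169.8 kJ.

-169.8 kJ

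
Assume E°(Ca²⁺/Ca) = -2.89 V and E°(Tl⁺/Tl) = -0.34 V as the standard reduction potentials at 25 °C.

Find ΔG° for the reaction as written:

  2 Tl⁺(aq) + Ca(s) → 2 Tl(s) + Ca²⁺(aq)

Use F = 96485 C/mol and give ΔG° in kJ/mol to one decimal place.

As written, Tl⁺/Tl is reduced (cathode) and Ca²⁺/Ca is oxidised (anode), so E°cell = (-0.34) − (-2.89) = +2.55 V.
Balancing electrons gives n = 2.
ΔG° = −nFE° = −(2)(96485)(+2.55) = -492,073 J = -492.1 kJ/mol.

-492.1 kJ/mol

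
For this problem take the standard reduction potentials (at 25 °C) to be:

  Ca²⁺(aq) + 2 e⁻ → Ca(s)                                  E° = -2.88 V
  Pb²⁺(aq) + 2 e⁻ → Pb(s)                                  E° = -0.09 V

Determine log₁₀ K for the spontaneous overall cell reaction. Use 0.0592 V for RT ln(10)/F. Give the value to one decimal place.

94.3

Cathode: Pb²⁺/Pb; anode: Ca²⁺/Ca. E°cell = +2.79 V, n = 2.
log K = nE°cell / 0.0592 = (2)(+2.79) / 0.0592 = 94.3.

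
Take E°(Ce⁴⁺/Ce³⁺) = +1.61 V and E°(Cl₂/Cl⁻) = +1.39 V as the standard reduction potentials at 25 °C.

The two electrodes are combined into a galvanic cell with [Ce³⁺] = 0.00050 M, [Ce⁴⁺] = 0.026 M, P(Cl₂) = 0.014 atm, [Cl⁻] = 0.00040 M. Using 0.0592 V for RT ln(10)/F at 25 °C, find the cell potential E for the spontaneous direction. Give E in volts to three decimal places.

Ce⁴⁺/Ce³⁺ is the cathode (higher E°), Cl₂/Cl⁻ the anode: E°cell = +1.61 − (+1.39) = +0.22 V, n = 2.
Overall: 2 Ce⁴⁺(aq) + 2 Cl⁻(aq) → 2 Ce³⁺(aq) + Cl₂(g)
Q = [Ce³⁺]^2·P(Cl₂) / ([Ce⁴⁺]^2·[Cl⁻]^2); log Q = 1.510.
E = E° − (0.0592/n) log Q = +0.22 − (0.0592/2)(1.510) = +0.175 V.

+0.175 V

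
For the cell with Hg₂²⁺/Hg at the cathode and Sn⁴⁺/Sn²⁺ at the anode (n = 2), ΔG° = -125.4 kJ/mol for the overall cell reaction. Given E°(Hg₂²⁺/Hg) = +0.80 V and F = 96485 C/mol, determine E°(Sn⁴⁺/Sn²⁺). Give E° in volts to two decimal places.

E°cell = −ΔG°/(nF) = −(-125.4×10³)/((2)(96485)) = +0.650 V.
Since Hg₂²⁺/Hg is the cathode and Sn⁴⁺/Sn²⁺ the anode, E°cell = E°(Hg₂²⁺/Hg) − E°(Sn⁴⁺/Sn²⁺).
So E°(Sn⁴⁺/Sn²⁺) = E°(Hg₂²⁺/Hg) − E°cell = (+0.80) − (+0.650) = +0.15 V.

+0.15 V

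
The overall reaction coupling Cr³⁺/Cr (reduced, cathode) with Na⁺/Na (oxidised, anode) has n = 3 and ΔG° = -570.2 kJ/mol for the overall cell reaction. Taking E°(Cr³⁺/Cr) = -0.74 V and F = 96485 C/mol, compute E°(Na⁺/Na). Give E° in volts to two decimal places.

-2.71 V

E°cell = −ΔG°/(nF) = −(-570.2×10³)/((3)(96485)) = +1.970 V.
Since Cr³⁺/Cr is the cathode and Na⁺/Na the anode, E°cell = E°(Cr³⁺/Cr) − E°(Na⁺/Na).
So E°(Na⁺/Na) = E°(Cr³⁺/Cr) − E°cell = (-0.74) − (+1.970) = -2.71 V.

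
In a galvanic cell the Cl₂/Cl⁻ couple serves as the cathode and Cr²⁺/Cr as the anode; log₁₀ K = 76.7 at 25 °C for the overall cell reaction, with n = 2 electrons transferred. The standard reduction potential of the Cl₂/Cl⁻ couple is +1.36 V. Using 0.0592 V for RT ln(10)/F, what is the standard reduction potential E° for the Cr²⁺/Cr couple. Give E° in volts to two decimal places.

E°cell = (0.0592/n)·log K = (0.0592/2)(76.7) = +2.270 V.
Since Cl₂/Cl⁻ is the cathode and Cr²⁺/Cr the anode, E°cell = E°(Cl₂/Cl⁻) − E°(Cr²⁺/Cr).
So E°(Cr²⁺/Cr) = E°(Cl₂/Cl⁻) − E°cell = (+1.36) − (+2.270) = -0.91 V.

-0.91 V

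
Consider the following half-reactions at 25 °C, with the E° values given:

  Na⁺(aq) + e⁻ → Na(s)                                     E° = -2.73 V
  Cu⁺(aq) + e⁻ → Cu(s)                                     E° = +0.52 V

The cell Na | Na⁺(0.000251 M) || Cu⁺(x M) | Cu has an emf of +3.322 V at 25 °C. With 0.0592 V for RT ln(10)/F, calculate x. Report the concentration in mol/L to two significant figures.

Cu⁺/Cu is the cathode, Na⁺/Na the anode: E°cell = +3.25 V, n = 1.
Overall reaction: Cu⁺(aq) + Na(s) → Cu(s) + Na⁺(aq); Q = [Na⁺]^1/[Cu⁺]^1.
From E = E° − (0.0592/n) log Q: log Q = (E° − E)·n/0.0592 = (+3.25 − (+3.322))·1/0.0592 = -1.2162.
So 1·log[Cu⁺] = 1·log(0.000251) − log Q = -3.6003 − (-1.2162) = -2.3841; [Cu⁺] = 10^(-2.3841) ≈ 0.0041 M.

0.0041 M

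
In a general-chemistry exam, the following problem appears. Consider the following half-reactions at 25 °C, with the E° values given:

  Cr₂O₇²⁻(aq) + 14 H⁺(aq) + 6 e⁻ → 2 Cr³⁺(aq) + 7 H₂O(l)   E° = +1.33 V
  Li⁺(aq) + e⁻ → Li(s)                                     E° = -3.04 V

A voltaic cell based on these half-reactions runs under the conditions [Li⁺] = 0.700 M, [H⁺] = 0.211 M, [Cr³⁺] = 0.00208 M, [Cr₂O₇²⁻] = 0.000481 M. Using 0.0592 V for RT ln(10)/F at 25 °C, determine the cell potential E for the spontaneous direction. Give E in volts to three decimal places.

Cr₂O₇²⁻/Cr³⁺ is the cathode (higher E°), Li⁺/Li the anode: E°cell = +1.33 − (-3.04) = +4.37 V, n = 6.
Overall: Cr₂O₇²⁻(aq) + 14 H⁺(aq) + 6 Li(s) → 2 Cr³⁺(aq) + 7 H₂O(l) + 6 Li⁺(aq)
Q = [Cr³⁺]^2·[Li⁺]^6 / ([Cr₂O₇²⁻]·[H⁺]^14); log Q = 6.485.
E = E° − (0.0592/n) log Q = +4.37 − (0.0592/6)(6.485) = +4.306 V.

+4.306 V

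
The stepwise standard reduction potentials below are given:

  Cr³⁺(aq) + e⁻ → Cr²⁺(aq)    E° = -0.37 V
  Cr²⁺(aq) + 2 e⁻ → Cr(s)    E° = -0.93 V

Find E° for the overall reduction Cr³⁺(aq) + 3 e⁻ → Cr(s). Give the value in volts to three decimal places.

Adding the free-energy changes (−nFE°) of the two steps gives −n₃FE°₃ = −n₁FE°₁ − n₂FE°₂.
E°₃ = (1×-0.37 + 2×-0.93) / 3 = (-2.230) / 3 = -0.743 V.
Simply averaging or adding the two E° values would be wrong; the electron-weighted sum is required.

-0.743 V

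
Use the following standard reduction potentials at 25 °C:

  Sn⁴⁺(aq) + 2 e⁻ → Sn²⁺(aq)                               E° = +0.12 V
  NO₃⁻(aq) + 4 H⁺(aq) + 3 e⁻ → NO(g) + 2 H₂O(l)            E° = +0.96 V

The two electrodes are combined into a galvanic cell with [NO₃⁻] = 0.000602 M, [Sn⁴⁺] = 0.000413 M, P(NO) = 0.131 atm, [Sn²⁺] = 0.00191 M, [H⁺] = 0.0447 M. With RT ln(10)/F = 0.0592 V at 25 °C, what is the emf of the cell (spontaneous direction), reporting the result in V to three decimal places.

+0.707 V

NO₃⁻/NO is the cathode (higher E°), Sn⁴⁺/Sn²⁺ the anode: E°cell = +0.96 − (+0.12) = +0.84 V, n = 6.
Overall: 2 NO₃⁻(aq) + 8 H⁺(aq) + 3 Sn²⁺(aq) → 2 NO(g) + 4 H₂O(l) + 3 Sn⁴⁺(aq)
Q = P(NO)^2·[Sn⁴⁺]^3 / ([NO₃⁻]^2·[H⁺]^8·[Sn²⁺]^3); log Q = 13.478.
E = E° − (0.0592/n) log Q = +0.84 − (0.0592/6)(13.478) = +0.707 V.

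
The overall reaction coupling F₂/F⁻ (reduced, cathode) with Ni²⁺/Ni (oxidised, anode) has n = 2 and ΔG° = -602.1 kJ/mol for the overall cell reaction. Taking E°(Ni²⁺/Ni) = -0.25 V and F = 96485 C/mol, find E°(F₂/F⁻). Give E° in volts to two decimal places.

E°cell = −ΔG°/(nF) = −(-602.1×10³)/((2)(96485)) = +3.120 V.
Since F₂/F⁻ is the cathode and Ni²⁺/Ni the anode, E°cell = E°(F₂/F⁻) − E°(Ni²⁺/Ni).
So E°(F₂/F⁻) = E°cell + E°(Ni²⁺/Ni) = +3.120 + (-0.25) = +2.87 V.

+2.87 V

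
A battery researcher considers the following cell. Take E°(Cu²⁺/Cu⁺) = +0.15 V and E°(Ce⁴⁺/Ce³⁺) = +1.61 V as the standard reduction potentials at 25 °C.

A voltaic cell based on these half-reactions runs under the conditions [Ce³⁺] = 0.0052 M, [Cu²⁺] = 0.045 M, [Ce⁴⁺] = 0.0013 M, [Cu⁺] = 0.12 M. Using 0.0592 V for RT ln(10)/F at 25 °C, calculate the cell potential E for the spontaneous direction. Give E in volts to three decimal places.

+1.450 V

Ce⁴⁺/Ce³⁺ is the cathode (higher E°), Cu²⁺/Cu⁺ the anode: E°cell = +1.61 − (+0.15) = +1.46 V, n = 1.
Overall: Ce⁴⁺(aq) + Cu⁺(aq) → Ce³⁺(aq) + Cu²⁺(aq)
Q = [Ce³⁺]·[Cu²⁺] / ([Ce⁴⁺]·[Cu⁺]); log Q = 0.176.
E = E° − (0.0592/n) log Q = +1.46 − (0.0592/1)(0.176) = +1.450 V.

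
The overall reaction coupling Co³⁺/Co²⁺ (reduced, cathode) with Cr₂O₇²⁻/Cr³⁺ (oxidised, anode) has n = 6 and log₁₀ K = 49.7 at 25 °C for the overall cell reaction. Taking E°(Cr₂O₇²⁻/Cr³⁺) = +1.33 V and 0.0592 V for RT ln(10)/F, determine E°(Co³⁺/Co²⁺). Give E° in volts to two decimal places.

+1.82 V

E°cell = (0.0592/n)·log K = (0.0592/6)(49.7) = +0.490 V.
Since Co³⁺/Co²⁺ is the cathode and Cr₂O₇²⁻/Cr³⁺ the anode, E°cell = E°(Co³⁺/Co²⁺) − E°(Cr₂O₇²⁻/Cr³⁺).
So E°(Co³⁺/Co²⁺) = E°cell + E°(Cr₂O₇²⁻/Cr³⁺) = +0.490 + (+1.33) = +1.82 V.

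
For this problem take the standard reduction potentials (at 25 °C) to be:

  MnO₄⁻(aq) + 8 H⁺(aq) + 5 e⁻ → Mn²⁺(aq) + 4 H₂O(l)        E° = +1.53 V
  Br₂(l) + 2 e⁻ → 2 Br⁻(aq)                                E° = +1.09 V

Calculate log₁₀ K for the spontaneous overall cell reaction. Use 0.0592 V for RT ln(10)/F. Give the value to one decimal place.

74.3

Cathode: MnO₄⁻/Mn²⁺; anode: Br₂/Br⁻. E°cell = +0.44 V, n = 10.
log K = nE°cell / 0.0592 = (10)(+0.44) / 0.0592 = 74.3.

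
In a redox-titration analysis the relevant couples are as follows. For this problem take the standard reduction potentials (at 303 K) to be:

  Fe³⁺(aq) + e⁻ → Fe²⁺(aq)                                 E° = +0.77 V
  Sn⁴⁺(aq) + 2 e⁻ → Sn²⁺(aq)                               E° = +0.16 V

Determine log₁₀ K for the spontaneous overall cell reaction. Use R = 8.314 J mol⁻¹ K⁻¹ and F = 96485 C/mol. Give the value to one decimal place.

20.3

Cathode: Fe³⁺/Fe²⁺; anode: Sn⁴⁺/Sn²⁺. E°cell = (+0.77) − (+0.16) = +0.61 V, with n = 2.
ΔG° = −nFE° = −RT ln K, so ln K = nFE°/(RT) = (2)(96485)(+0.61) / ((8.314)(303)) = 46.727.
log₁₀ K = 46.727 / ln 10 = 20.3.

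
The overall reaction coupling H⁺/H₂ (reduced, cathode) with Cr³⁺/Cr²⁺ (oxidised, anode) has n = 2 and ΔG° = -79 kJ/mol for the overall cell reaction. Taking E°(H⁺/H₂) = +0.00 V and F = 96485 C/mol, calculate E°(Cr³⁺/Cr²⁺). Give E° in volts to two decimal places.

-0.41 V

E°cell = −ΔG°/(nF) = −(-79×10³)/((2)(96485)) = +0.409 V.
Since H⁺/H₂ is the cathode and Cr³⁺/Cr²⁺ the anode, E°cell = E°(H⁺/H₂) − E°(Cr³⁺/Cr²⁺).
So E°(Cr³⁺/Cr²⁺) = E°(H⁺/H₂) − E°cell = (+0.00) − (+0.409) = -0.41 V.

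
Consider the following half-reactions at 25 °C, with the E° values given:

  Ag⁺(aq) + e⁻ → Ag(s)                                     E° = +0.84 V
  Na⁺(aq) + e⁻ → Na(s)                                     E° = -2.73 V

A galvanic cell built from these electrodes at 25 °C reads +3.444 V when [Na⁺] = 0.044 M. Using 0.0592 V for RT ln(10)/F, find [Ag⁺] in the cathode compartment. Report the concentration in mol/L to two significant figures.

0.00033 M

Ag⁺/Ag is the cathode, Na⁺/Na the anode: E°cell = +3.57 V, n = 1.
Overall reaction: Ag⁺(aq) + Na(s) → Ag(s) + Na⁺(aq); Q = [Na⁺]^1/[Ag⁺]^1.
From E = E° − (0.0592/n) log Q: log Q = (E° − E)·n/0.0592 = (+3.57 − (+3.444))·1/0.0592 = 2.1284.
So 1·log[Ag⁺] = 1·log(0.044) − log Q = -1.3565 − (2.1284) = -3.4849; [Ag⁺] = 10^(-3.4849) ≈ 0.00033 M.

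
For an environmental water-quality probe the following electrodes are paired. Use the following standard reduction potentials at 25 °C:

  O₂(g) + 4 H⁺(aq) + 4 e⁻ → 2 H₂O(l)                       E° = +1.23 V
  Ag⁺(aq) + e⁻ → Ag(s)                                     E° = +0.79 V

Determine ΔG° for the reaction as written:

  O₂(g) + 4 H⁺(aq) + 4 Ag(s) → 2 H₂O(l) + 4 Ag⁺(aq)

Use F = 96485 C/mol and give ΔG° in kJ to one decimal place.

As written, O₂/H₂O is reduced (cathode) and Ag⁺/Ag is oxidised (anode), so E°cell = (+1.23) − (+0.79) = +0.44 V.
Balancing electrons gives n = 4.
ΔG° = −nFE° = −(4)(96485)(+0.44) = -169,814 J = -169.8 kJ.

-169.8 kJ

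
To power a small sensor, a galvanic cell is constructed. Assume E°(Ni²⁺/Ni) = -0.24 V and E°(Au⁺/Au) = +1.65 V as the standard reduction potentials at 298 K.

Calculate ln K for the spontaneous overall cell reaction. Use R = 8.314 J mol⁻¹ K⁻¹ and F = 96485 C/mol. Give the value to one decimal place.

Cathode: Au⁺/Au; anode: Ni²⁺/Ni. E°cell = (+1.65) − (-0.24) = +1.89 V, with n = 2.
ΔG° = −nFE° = −RT ln K, so ln K = nFE°/(RT) = (2)(96485)(+1.89) / ((8.314)(298)) = 147.206.

147.2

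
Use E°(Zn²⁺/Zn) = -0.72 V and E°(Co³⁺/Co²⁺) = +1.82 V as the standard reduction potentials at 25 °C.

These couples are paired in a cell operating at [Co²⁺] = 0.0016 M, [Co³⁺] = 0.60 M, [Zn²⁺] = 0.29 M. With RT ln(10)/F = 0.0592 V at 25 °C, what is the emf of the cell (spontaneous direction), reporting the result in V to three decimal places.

+2.708 V

Co³⁺/Co²⁺ is the cathode (higher E°), Zn²⁺/Zn the anode: E°cell = +1.82 − (-0.72) = +2.54 V, n = 2.
Overall: 2 Co³⁺(aq) + Zn(s) → 2 Co²⁺(aq) + Zn²⁺(aq)
Q = [Co²⁺]^2·[Zn²⁺] / ([Co³⁺]^2); log Q = -5.686.
E = E° − (0.0592/n) log Q = +2.54 − (0.0592/2)(-5.686) = +2.708 V.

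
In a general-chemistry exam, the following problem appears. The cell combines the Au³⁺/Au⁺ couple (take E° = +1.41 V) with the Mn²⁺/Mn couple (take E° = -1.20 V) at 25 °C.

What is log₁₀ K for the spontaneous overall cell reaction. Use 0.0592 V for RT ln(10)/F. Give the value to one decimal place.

88.2

Cathode: Au³⁺/Au⁺; anode: Mn²⁺/Mn. E°cell = +2.61 V, n = 2.
log K = nE°cell / 0.0592 = (2)(+2.61) / 0.0592 = 88.2.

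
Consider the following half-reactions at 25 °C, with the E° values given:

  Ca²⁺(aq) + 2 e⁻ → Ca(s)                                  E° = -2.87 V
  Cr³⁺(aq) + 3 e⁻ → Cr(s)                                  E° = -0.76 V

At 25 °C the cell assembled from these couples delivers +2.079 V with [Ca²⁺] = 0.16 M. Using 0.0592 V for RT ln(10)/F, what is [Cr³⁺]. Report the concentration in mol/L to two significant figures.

0.0017 M

Cr³⁺/Cr is the cathode, Ca²⁺/Ca the anode: E°cell = +2.11 V, n = 6.
Overall reaction: 2 Cr³⁺(aq) + 3 Ca(s) → 2 Cr(s) + 3 Ca²⁺(aq); Q = [Ca²⁺]^3/[Cr³⁺]^2.
From E = E° − (0.0592/n) log Q: log Q = (E° − E)·n/0.0592 = (+2.11 − (+2.079))·6/0.0592 = 3.1419.
So 2·log[Cr³⁺] = 3·log(0.16) − log Q = -2.3876 − (3.1419) = -5.5295; log[Cr³⁺] = -5.5295 / 2 = -2.7647; [Cr³⁺] = 10^(-2.7647) ≈ 0.0017 M.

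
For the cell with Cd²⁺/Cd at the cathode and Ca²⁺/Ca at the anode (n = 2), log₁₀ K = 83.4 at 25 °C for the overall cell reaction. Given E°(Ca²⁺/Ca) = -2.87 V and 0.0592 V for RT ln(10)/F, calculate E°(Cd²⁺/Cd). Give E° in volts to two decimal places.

-0.40 V

E°cell = (0.0592/n)·log K = (0.0592/2)(83.4) = +2.469 V.
Since Cd²⁺/Cd is the cathode and Ca²⁺/Ca the anode, E°cell = E°(Cd²⁺/Cd) − E°(Ca²⁺/Ca).
So E°(Cd²⁺/Cd) = E°cell + E°(Ca²⁺/Ca) = +2.469 + (-2.87) = -0.40 V.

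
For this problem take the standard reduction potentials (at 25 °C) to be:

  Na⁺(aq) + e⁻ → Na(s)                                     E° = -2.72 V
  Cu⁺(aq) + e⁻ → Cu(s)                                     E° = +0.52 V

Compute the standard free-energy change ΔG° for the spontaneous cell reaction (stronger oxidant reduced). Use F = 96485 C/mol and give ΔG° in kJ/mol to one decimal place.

Cu⁺/Cu (E° = +0.52 V) is the cathode; Na⁺/Na (E° = -2.72 V) is the anode, so E°cell = +3.24 V.
Balancing electrons gives n = 1 (lcm of 1 and 1).
ΔG° = −nFE° = −(1)(96485)(+3.24) = -312,611 J = -312.6 kJ/mol.

-312.6 kJ/mol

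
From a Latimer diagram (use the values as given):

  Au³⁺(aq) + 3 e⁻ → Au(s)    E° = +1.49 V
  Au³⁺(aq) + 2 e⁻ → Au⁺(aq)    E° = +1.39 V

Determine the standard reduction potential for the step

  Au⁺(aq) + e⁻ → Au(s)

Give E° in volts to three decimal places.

Sequential free energies add, so n₃E°₃ = n₁E°₁ + n₂E°₂.
With n₃ = 3, and the known step contributing 2×(+1.39) V, the unknown satisfies 1·E° = 3×(+1.49) − 2×(+1.39) = +1.690.
E° = +1.690 / 1 = +1.690 V.

+1.690 V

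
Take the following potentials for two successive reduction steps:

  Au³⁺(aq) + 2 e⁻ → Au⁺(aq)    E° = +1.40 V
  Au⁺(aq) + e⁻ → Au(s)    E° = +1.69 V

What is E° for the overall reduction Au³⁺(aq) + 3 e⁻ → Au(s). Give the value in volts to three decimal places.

+1.497 V

Standard free energies of sequential steps add: ΔG°₃ = ΔG°₁ + ΔG°₂, so n₃E°₃ = n₁E°₁ + n₂E°₂.
E°₃ = (2×+1.40 + 1×+1.69) / 3 = (+4.490) / 3 = +1.497 V.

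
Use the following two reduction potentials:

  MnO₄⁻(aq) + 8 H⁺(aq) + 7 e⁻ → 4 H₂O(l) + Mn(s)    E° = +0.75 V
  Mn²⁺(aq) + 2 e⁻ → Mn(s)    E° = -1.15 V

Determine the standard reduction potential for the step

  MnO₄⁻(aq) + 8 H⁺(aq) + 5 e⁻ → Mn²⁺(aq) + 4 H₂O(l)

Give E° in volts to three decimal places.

Sequential free energies add, so n₃E°₃ = n₁E°₁ + n₂E°₂.
With n₃ = 7, and the known step contributing 2×(-1.15) V, the unknown satisfies 5·E° = 7×(+0.75) − 2×(-1.15) = +7.550.
E° = +7.550 / 5 = +1.510 V.

+1.510 V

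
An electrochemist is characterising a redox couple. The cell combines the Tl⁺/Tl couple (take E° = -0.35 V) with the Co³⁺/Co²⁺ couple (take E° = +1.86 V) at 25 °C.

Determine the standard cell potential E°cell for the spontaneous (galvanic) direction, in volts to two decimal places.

The Co³⁺/Co²⁺ couple has the higher reduction potential, so it is the cathode; Tl⁺/Tl is oxidised at the anode.
E°cell = E°(cathode) − E°(anode) = (+1.86) − (-0.35) = +2.21 V.

+2.21 V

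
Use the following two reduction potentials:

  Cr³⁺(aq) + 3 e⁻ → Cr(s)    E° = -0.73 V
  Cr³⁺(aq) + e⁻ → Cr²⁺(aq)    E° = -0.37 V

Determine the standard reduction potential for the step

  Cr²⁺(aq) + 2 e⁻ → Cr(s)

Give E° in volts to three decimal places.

Sequential free energies add, so n₃E°₃ = n₁E°₁ + n₂E°₂.
With n₃ = 3, and the known step contributing 1×(-0.37) V, the unknown satisfies 2·E° = 3×(-0.73) − 1×(-0.37) = -1.820.
E° = -1.820 / 2 = -0.910 V.

-0.910 V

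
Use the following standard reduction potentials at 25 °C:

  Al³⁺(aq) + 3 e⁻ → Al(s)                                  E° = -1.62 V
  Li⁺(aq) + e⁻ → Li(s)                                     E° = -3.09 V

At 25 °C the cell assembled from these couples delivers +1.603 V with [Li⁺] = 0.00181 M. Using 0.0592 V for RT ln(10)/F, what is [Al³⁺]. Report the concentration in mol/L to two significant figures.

Al³⁺/Al is the cathode, Li⁺/Li the anode: E°cell = +1.47 V, n = 3.
Overall reaction: Al³⁺(aq) + 3 Li(s) → Al(s) + 3 Li⁺(aq); Q = [Li⁺]^3/[Al³⁺]^1.
From E = E° − (0.0592/n) log Q: log Q = (E° − E)·n/0.0592 = (+1.47 − (+1.603))·3/0.0592 = -6.7399.
So 1·log[Al³⁺] = 3·log(0.00181) − log Q = -8.2270 − (-6.7399) = -1.4871; [Al³⁺] = 10^(-1.4871) ≈ 0.033 M.

0.033 M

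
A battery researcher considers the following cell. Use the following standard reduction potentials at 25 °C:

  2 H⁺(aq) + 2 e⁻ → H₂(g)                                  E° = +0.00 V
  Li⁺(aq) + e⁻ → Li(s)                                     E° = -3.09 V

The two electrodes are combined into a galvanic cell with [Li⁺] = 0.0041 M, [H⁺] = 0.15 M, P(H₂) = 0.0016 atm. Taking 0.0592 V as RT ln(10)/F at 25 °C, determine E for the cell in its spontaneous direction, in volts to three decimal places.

+3.265 V

H⁺/H₂ is the cathode (higher E°), Li⁺/Li the anode: E°cell = +0.00 − (-3.09) = +3.09 V, n = 2.
Overall: 2 H⁺(aq) + 2 Li(s) → H₂(g) + 2 Li⁺(aq)
Q = P(H₂)·[Li⁺]^2 / ([H⁺]^2); log Q = -5.922.
E = E° − (0.0592/n) log Q = +3.09 − (0.0592/2)(-5.922) = +3.265 V.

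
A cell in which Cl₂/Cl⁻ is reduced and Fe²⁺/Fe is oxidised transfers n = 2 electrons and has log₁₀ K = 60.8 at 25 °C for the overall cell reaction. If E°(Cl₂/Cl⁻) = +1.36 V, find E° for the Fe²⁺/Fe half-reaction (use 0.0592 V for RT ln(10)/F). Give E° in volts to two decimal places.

-0.44 V

E°cell = (0.0592/n)·log K = (0.0592/2)(60.8) = +1.800 V.
Since Cl₂/Cl⁻ is the cathode and Fe²⁺/Fe the anode, E°cell = E°(Cl₂/Cl⁻) − E°(Fe²⁺/Fe).
So E°(Fe²⁺/Fe) = E°(Cl₂/Cl⁻) − E°cell = (+1.36) − (+1.800) = -0.44 V.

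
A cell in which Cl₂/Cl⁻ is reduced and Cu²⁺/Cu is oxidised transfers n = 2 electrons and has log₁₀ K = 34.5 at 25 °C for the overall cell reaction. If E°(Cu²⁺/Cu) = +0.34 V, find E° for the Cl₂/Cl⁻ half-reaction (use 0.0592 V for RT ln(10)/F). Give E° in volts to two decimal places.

E°cell = (0.0592/n)·log K = (0.0592/2)(34.5) = +1.021 V.
Since Cl₂/Cl⁻ is the cathode and Cu²⁺/Cu the anode, E°cell = E°(Cl₂/Cl⁻) − E°(Cu²⁺/Cu).
So E°(Cl₂/Cl⁻) = E°cell + E°(Cu²⁺/Cu) = +1.021 + (+0.34) = +1.36 V.

+1.36 V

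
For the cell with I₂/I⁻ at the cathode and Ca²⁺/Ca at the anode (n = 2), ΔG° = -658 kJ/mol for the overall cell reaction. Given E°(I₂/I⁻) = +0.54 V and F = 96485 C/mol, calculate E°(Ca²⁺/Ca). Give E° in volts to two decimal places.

E°cell = −ΔG°/(nF) = −(-658×10³)/((2)(96485)) = +3.410 V.
Since I₂/I⁻ is the cathode and Ca²⁺/Ca the anode, E°cell = E°(I₂/I⁻) − E°(Ca²⁺/Ca).
So E°(Ca²⁺/Ca) = E°(I₂/I⁻) − E°cell = (+0.54) − (+3.410) = -2.87 V.

-2.87 V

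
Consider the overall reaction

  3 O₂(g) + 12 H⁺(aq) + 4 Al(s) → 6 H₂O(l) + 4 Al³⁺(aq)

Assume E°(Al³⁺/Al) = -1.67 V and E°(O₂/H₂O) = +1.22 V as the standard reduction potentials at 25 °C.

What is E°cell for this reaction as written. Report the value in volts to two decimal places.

The O₂/H₂O couple has the higher reduction potential, so it is the cathode; Al³⁺/Al is oxidised at the anode.
E°cell = E°(cathode) − E°(anode) = (+1.22) − (-1.67) = +2.89 V.

+2.89 V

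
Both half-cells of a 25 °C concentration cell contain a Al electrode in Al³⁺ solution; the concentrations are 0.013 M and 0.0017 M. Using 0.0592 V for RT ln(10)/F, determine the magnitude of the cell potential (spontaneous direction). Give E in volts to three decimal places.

For a concentration cell E°cell = 0. The 0.013 M side is the cathode (reduction is favoured where [Al³⁺] is higher).
With n = 3, E = −(0.0592/3) log([Al³⁺]ₐₙ/[Al³⁺]꜀ₐₜ) = −(0.0592/3) log(0.0017/0.013) = −(0.0592/3)(-0.883) = +0.017 V.

+0.017 V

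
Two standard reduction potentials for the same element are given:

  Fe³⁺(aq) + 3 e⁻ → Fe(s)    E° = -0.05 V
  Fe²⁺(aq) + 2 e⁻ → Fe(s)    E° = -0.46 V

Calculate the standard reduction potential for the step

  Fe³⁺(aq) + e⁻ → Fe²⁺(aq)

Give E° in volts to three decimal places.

Sequential free energies add, so n₃E°₃ = n₁E°₁ + n₂E°₂.
With n₃ = 3, and the known step contributing 2×(-0.46) V, the unknown satisfies 1·E° = 3×(-0.05) − 2×(-0.46) = +0.770.
E° = +0.770 / 1 = +0.770 V.

+0.770 V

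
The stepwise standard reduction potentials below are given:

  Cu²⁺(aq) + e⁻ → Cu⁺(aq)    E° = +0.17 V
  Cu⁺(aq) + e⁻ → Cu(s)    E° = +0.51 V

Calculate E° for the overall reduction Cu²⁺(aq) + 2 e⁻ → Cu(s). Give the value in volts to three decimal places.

+0.340 V

Since ΔG° = −nFE° is additive over sequential reductions, n₃E°₃ = n₁E°₁ + n₂E°₂.
E°₃ = (1×+0.17 + 1×+0.51) / 2 = (+0.680) / 2 = +0.340 V.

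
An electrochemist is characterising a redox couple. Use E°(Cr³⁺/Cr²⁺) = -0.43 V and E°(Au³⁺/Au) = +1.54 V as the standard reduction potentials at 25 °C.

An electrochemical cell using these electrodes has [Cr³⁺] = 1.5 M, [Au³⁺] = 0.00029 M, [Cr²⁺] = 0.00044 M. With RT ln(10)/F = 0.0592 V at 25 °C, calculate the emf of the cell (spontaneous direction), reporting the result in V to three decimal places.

+1.691 V

Au³⁺/Au is the cathode (higher E°), Cr³⁺/Cr²⁺ the anode: E°cell = +1.54 − (-0.43) = +1.97 V, n = 3.
Overall: Au³⁺(aq) + 3 Cr²⁺(aq) → Au(s) + 3 Cr³⁺(aq)
Q = [Cr³⁺]^3 / ([Au³⁺]·[Cr²⁺]^3); log Q = 14.136.
E = E° − (0.0592/n) log Q = +1.97 − (0.0592/3)(14.136) = +1.691 V.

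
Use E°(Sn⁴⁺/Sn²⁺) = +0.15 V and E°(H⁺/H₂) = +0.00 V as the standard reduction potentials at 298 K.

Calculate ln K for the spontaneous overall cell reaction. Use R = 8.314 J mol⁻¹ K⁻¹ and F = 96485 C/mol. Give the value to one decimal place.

Cathode: Sn⁴⁺/Sn²⁺; anode: H⁺/H₂. E°cell = (+0.15) − (+0.00) = +0.15 V, with n = 2.
ΔG° = −nFE° = −RT ln K, so ln K = nFE°/(RT) = (2)(96485)(+0.15) / ((8.314)(298)) = 11.683.

11.7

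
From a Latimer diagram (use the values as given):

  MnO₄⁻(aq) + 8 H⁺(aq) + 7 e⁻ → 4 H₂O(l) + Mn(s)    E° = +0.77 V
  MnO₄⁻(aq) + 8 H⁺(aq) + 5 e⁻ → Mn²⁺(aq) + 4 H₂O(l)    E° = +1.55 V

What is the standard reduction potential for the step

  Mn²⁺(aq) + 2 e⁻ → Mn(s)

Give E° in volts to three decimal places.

-1.180 V

Sequential free energies add, so n₃E°₃ = n₁E°₁ + n₂E°₂.
With n₃ = 7, and the known step contributing 5×(+1.55) V, the unknown satisfies 2·E° = 7×(+0.77) − 5×(+1.55) = -2.360.
E° = -2.360 / 2 = -1.180 V.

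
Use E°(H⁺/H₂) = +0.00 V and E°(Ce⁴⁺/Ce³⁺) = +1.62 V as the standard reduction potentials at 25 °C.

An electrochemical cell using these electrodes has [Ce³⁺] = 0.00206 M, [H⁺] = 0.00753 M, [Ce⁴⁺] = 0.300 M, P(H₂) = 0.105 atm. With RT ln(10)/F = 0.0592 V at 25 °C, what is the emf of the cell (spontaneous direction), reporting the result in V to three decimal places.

+1.845 V

Ce⁴⁺/Ce³⁺ is the cathode (higher E°), H⁺/H₂ the anode: E°cell = +1.62 − (+0.00) = +1.62 V, n = 2.
Overall: 2 Ce⁴⁺(aq) + H₂(g) → 2 Ce³⁺(aq) + 2 H⁺(aq)
Q = [Ce³⁺]^2·[H⁺]^2 / ([Ce⁴⁺]^2·P(H₂)); log Q = -7.594.
E = E° − (0.0592/n) log Q = +1.62 − (0.0592/2)(-7.594) = +1.845 V.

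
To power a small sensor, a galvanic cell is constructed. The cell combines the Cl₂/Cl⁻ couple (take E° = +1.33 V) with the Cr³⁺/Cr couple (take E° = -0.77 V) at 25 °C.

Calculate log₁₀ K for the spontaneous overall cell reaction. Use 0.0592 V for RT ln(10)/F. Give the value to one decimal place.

212.8

Cathode: Cl₂/Cl⁻; anode: Cr³⁺/Cr. E°cell = +2.10 V, n = 6.
log K = nE°cell / 0.0592 = (6)(+2.10) / 0.0592 = 212.8.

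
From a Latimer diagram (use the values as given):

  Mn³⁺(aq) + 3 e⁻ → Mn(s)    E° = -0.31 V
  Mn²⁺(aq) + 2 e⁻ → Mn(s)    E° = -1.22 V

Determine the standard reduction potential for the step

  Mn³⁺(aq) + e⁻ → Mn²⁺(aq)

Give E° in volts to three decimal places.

Sequential free energies add, so n₃E°₃ = n₁E°₁ + n₂E°₂.
With n₃ = 3, and the known step contributing 2×(-1.22) V, the unknown satisfies 1·E° = 3×(-0.31) − 2×(-1.22) = +1.510.
E° = +1.510 / 1 = +1.510 V.

+1.510 V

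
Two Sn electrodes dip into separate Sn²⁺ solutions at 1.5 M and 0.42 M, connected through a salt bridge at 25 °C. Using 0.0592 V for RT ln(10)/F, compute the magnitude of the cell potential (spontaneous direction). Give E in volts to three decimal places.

For a concentration cell E°cell = 0. The 1.5 M side is the cathode (reduction is favoured where [Sn²⁺] is higher).
With n = 2, E = −(0.0592/2) log([Sn²⁺]ₐₙ/[Sn²⁺]꜀ₐₜ) = −(0.0592/2) log(0.42/1.5) = −(0.0592/2)(-0.553) = +0.016 V.

+0.016 V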